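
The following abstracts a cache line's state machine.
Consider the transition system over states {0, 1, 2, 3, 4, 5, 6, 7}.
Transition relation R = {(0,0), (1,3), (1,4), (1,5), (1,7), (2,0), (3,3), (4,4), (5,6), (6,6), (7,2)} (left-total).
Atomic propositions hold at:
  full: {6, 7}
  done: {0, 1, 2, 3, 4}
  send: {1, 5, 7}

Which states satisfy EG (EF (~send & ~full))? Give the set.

{0, 1, 2, 3, 4, 7}

Sat(~send) = {0, 2, 3, 4, 6}
Sat(~full) = {0, 1, 2, 3, 4, 5}
Sat(~send & ~full) = {0, 2, 3, 4}
EF (~send & ~full): least fixpoint, start Z0 = {0, 2, 3, 4}, add states with some successor in Z. Z1 = {0, 1, 2, 3, 4, 7}; fixed.
Sat(EF (~send & ~full)) = {0, 1, 2, 3, 4, 7}
EG (EF (~send & ~full)): greatest fixpoint, start Z0 = {0, 1, 2, 3, 4, 7}, keep only states in Sat with some successor in Z. Already a fixed point.
Sat(EG (EF (~send & ~full))) = {0, 1, 2, 3, 4, 7}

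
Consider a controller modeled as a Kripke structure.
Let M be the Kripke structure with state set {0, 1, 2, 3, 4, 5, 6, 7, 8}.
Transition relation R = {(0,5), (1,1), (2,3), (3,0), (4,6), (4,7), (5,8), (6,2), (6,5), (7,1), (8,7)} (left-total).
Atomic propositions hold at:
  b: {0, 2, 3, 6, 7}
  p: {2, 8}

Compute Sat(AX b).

{2, 3, 4, 8}

Sat(AX b) = {s : every successor in {0, 2, 3, 6, 7}} = {2, 3, 4, 8}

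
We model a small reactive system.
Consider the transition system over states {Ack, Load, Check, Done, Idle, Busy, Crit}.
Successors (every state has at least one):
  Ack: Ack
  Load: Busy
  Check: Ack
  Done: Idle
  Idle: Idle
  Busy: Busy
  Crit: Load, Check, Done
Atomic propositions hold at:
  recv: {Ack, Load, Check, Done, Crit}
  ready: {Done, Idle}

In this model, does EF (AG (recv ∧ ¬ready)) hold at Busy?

Sat(¬ready) = {Ack, Load, Check, Busy, Crit}
Sat(recv ∧ ¬ready) = {Ack, Load, Check, Crit}
AG (recv ∧ ¬ready): greatest fixpoint, start Z0 = {Ack, Load, Check, Crit}, keep only states in Sat with every successor in Z. Z1 = {Ack, Check}; fixed.
Sat(AG (recv ∧ ¬ready)) = {Ack, Check}
EF (AG (recv ∧ ¬ready)): least fixpoint, start Z0 = {Ack, Check}, add states with some successor in Z. Z1 = {Ack, Check, Crit}; fixed.
Sat(EF (AG (recv ∧ ¬ready))) = {Ack, Check, Crit}
Busy ∉ Sat(EF (AG (recv ∧ ¬ready))) = {Ack, Check, Crit}, so the formula does not hold at Busy.

No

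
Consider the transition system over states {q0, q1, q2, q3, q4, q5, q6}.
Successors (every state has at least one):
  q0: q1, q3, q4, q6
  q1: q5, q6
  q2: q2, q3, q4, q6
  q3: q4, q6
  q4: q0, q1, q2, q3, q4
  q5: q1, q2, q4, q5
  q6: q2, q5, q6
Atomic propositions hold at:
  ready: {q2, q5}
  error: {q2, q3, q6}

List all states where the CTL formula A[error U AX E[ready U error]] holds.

E[ready U error]: least fixpoint, start Z0 = Sat(error) = {q2, q3, q6}, add states in Sat(ready) with some successor in Z. Z1 = {q2, q3, q5, q6}; fixed.
Sat(E[ready U error]) = {q2, q3, q5, q6}
Sat(AX E[ready U error]) = {s : every successor in {q2, q3, q5, q6}} = {q1, q6}
A[error U AX E[ready U error]]: least fixpoint, start Z0 = Sat(AX E[ready U error]) = {q1, q6}, add states in Sat(error) with every successor in Z. Already a fixed point.
Sat(A[error U AX E[ready U error]]) = {q1, q6}

{q1, q6}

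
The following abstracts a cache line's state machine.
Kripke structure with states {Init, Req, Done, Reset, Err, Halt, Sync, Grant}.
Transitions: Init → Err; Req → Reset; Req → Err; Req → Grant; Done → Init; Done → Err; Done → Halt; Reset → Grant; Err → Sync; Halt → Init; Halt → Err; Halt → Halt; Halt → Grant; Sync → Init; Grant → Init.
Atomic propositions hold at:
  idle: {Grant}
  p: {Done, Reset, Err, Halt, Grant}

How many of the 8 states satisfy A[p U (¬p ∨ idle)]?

6

Sat(¬p) = {Init, Req, Sync}
Sat(¬p ∨ idle) = {Init, Req, Sync, Grant}
A[p U (¬p ∨ idle)]: least fixpoint, start Z0 = Sat((¬p ∨ idle)) = {Init, Req, Sync, Grant}, add states in Sat(p) with every successor in Z. Z1 = {Init, Req, Reset, Err, Sync, Grant}; fixed.
Sat(A[p U (¬p ∨ idle)]) = {Init, Req, Reset, Err, Sync, Grant}
|Sat(A[p U (¬p ∨ idle)])| = |{Init, Req, Reset, Err, Sync, Grant}| = 6.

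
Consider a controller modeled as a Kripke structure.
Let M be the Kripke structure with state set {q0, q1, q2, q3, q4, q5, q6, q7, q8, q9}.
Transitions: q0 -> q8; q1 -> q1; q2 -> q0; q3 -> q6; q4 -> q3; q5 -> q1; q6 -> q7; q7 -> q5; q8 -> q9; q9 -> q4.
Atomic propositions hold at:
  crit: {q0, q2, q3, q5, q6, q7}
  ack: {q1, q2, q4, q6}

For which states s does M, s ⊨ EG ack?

EG ack: greatest fixpoint, start Z0 = {q1, q2, q4, q6}, keep only states in Sat with some successor in Z. Z1 = {q1}; fixed.
Sat(EG ack) = {q1}

{q1}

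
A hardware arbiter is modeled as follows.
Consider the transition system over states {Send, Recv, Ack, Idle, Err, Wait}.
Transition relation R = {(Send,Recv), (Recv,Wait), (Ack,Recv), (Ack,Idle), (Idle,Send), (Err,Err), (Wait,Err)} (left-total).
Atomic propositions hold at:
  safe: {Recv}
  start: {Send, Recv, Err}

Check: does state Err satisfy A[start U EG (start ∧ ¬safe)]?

Yes

Sat(¬safe) = {Send, Ack, Idle, Err, Wait}
Sat(start ∧ ¬safe) = {Send, Err}
EG (start ∧ ¬safe): greatest fixpoint, start Z0 = {Send, Err}, keep only states in Sat with some successor in Z. Z1 = {Err}; fixed.
Sat(EG (start ∧ ¬safe)) = {Err}
A[start U EG (start ∧ ¬safe)]: least fixpoint, start Z0 = Sat(EG (start ∧ ¬safe)) = {Err}, add states in Sat(start) with every successor in Z. Already a fixed point.
Sat(A[start U EG (start ∧ ¬safe)]) = {Err}
Err ∈ Sat(A[start U EG (start ∧ ¬safe)]) = {Err}, so the formula holds at Err.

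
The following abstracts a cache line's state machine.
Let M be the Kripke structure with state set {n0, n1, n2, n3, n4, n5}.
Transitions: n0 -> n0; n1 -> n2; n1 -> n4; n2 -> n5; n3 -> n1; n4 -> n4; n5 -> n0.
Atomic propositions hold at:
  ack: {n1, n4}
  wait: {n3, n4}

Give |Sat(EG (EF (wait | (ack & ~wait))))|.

3

Sat(~wait) = {n0, n1, n2, n5}
Sat(ack & ~wait) = {n1}
Sat(wait | (ack & ~wait)) = {n1, n3, n4}
EF (wait | (ack & ~wait)): least fixpoint, start Z0 = {n1, n3, n4}, add states with some successor in Z. Already a fixed point.
Sat(EF (wait | (ack & ~wait))) = {n1, n3, n4}
EG (EF (wait | (ack & ~wait))): greatest fixpoint, start Z0 = {n1, n3, n4}, keep only states in Sat with some successor in Z. Already a fixed point.
Sat(EG (EF (wait | (ack & ~wait)))) = {n1, n3, n4}
|Sat(EG (EF (wait | (ack & ~wait))))| = |{n1, n3, n4}| = 3.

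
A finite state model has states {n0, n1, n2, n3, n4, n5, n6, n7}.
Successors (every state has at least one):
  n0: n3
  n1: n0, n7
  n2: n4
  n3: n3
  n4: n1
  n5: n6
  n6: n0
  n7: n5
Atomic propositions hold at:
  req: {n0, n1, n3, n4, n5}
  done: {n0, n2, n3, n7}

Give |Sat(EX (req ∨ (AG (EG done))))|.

7

EG done: greatest fixpoint, start Z0 = {n0, n2, n3, n7}, keep only states in Sat with some successor in Z. Z1 = {n0, n3}; fixed.
Sat(EG done) = {n0, n3}
AG (EG done): greatest fixpoint, start Z0 = {n0, n3}, keep only states in Sat with every successor in Z. Already a fixed point.
Sat(AG (EG done)) = {n0, n3}
Sat(req ∨ (AG (EG done))) = {n0, n1, n3, n4, n5}
Sat(EX (req ∨ (AG (EG done)))) = {s : some successor in {n0, n1, n3, n4, n5}} = {n0, n1, n2, n3, n4, n6, n7}
|Sat(EX (req ∨ (AG (EG done))))| = |{n0, n1, n2, n3, n4, n6, n7}| = 7.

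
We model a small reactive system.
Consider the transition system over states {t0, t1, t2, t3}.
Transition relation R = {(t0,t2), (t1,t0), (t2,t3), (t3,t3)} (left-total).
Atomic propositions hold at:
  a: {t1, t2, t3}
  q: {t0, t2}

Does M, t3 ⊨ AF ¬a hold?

No

Sat(¬a) = {t0}
AF ¬a: least fixpoint, start Z0 = {t0}, add states with every successor in Z. Z1 = {t0, t1}; fixed.
Sat(AF ¬a) = {t0, t1}
t3 ∉ Sat(AF ¬a) = {t0, t1}, so the formula does not hold at t3.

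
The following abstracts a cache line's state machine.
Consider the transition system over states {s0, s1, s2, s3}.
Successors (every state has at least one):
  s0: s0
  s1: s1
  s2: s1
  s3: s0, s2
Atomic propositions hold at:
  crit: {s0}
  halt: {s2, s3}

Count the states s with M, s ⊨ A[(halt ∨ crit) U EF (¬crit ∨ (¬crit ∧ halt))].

3

Sat(halt ∨ crit) = {s0, s2, s3}
Sat(¬crit) = {s1, s2, s3}
Sat(¬crit ∧ halt) = {s2, s3}
Sat(¬crit ∨ (¬crit ∧ halt)) = {s1, s2, s3}
EF (¬crit ∨ (¬crit ∧ halt)): least fixpoint, start Z0 = {s1, s2, s3}, add states with some successor in Z. Already a fixed point.
Sat(EF (¬crit ∨ (¬crit ∧ halt))) = {s1, s2, s3}
A[(halt ∨ crit) U EF (¬crit ∨ (¬crit ∧ halt))]: least fixpoint, start Z0 = Sat(EF (¬crit ∨ (¬crit ∧ halt))) = {s1, s2, s3}, add states in Sat(halt ∨ crit) with every successor in Z. Already a fixed point.
Sat(A[(halt ∨ crit) U EF (¬crit ∨ (¬crit ∧ halt))]) = {s1, s2, s3}
|Sat(A[(halt ∨ crit) U EF (¬crit ∨ (¬crit ∧ halt))])| = |{s1, s2, s3}| = 3.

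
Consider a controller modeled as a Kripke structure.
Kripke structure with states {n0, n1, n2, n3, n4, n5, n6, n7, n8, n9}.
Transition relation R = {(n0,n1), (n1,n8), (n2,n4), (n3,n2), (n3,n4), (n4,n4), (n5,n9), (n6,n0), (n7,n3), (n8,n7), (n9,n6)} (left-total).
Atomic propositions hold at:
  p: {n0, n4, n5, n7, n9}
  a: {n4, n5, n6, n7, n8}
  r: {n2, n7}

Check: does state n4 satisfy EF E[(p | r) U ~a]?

No

Sat(p | r) = {n0, n2, n4, n5, n7, n9}
Sat(~a) = {n0, n1, n2, n3, n9}
E[(p | r) U ~a]: least fixpoint, start Z0 = Sat(~a) = {n0, n1, n2, n3, n9}, add states in Sat(p | r) with some successor in Z. Z1 = {n0, n1, n2, n3, n5, n7, n9}; fixed.
Sat(E[(p | r) U ~a]) = {n0, n1, n2, n3, n5, n7, n9}
EF E[(p | r) U ~a]: least fixpoint, start Z0 = {n0, n1, n2, n3, n5, n7, n9}, add states with some successor in Z. Z1 = {n0, n1, n2, n3, n5, n6, n7, n8, n9}; fixed.
Sat(EF E[(p | r) U ~a]) = {n0, n1, n2, n3, n5, n6, n7, n8, n9}
n4 ∉ Sat(EF E[(p | r) U ~a]) = {n0, n1, n2, n3, n5, n6, n7, n8, n9}, so the formula does not hold at n4.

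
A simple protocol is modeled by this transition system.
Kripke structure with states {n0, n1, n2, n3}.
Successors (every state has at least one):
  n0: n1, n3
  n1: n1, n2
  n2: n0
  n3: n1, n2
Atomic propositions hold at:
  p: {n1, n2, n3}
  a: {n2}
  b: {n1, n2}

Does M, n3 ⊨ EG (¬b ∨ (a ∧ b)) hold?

Sat(¬b) = {n0, n3}
Sat(a ∧ b) = {n2}
Sat(¬b ∨ (a ∧ b)) = {n0, n2, n3}
EG (¬b ∨ (a ∧ b)): greatest fixpoint, start Z0 = {n0, n2, n3}, keep only states in Sat with some successor in Z. Already a fixed point.
Sat(EG (¬b ∨ (a ∧ b))) = {n0, n2, n3}
n3 ∈ Sat(EG (¬b ∨ (a ∧ b))) = {n0, n2, n3}, so the formula holds at n3.

Yes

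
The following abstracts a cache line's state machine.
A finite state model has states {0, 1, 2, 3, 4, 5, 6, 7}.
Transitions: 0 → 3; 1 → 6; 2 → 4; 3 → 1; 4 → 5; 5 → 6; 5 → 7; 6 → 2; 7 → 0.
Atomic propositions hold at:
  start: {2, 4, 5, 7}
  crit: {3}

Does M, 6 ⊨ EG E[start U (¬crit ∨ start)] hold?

Yes

Sat(¬crit) = {0, 1, 2, 4, 5, 6, 7}
Sat(¬crit ∨ start) = {0, 1, 2, 4, 5, 6, 7}
E[start U (¬crit ∨ start)]: least fixpoint, start Z0 = Sat((¬crit ∨ start)) = {0, 1, 2, 4, 5, 6, 7}, add states in Sat(start) with some successor in Z. Already a fixed point.
Sat(E[start U (¬crit ∨ start)]) = {0, 1, 2, 4, 5, 6, 7}
EG E[start U (¬crit ∨ start)]: greatest fixpoint, start Z0 = {0, 1, 2, 4, 5, 6, 7}, keep only states in Sat with some successor in Z. Z1 = {1, 2, 4, 5, 6, 7}; Z2 = {1, 2, 4, 5, 6}; fixed.
Sat(EG E[start U (¬crit ∨ start)]) = {1, 2, 4, 5, 6}
6 ∈ Sat(EG E[start U (¬crit ∨ start)]) = {1, 2, 4, 5, 6}, so the formula holds at 6.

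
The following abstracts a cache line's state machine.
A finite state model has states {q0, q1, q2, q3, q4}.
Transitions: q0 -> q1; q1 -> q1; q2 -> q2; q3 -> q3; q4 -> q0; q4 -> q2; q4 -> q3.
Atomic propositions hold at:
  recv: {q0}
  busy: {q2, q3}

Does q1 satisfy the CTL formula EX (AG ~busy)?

Sat(~busy) = {q0, q1, q4}
AG ~busy: greatest fixpoint, start Z0 = {q0, q1, q4}, keep only states in Sat with every successor in Z. Z1 = {q0, q1}; fixed.
Sat(AG ~busy) = {q0, q1}
Sat(EX (AG ~busy)) = {s : some successor in {q0, q1}} = {q0, q1, q4}
q1 ∈ Sat(EX (AG ~busy)) = {q0, q1, q4}, so the formula holds at q1.

Yes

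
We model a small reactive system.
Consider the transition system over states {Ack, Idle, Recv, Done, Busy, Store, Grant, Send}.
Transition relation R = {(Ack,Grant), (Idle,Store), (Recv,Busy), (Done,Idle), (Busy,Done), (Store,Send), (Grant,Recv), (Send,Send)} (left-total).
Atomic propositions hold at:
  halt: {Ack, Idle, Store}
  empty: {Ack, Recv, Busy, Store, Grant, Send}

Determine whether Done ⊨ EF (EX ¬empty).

Yes

Sat(¬empty) = {Idle, Done}
Sat(EX ¬empty) = {s : some successor in {Idle, Done}} = {Done, Busy}
EF (EX ¬empty): least fixpoint, start Z0 = {Done, Busy}, add states with some successor in Z. Z1 = {Recv, Done, Busy}; Z2 = {Recv, Done, Busy, Grant}; Z3 = {Ack, Recv, Done, Busy, Grant}; fixed.
Sat(EF (EX ¬empty)) = {Ack, Recv, Done, Busy, Grant}
Done ∈ Sat(EF (EX ¬empty)) = {Ack, Recv, Done, Busy, Grant}, so the formula holds at Done.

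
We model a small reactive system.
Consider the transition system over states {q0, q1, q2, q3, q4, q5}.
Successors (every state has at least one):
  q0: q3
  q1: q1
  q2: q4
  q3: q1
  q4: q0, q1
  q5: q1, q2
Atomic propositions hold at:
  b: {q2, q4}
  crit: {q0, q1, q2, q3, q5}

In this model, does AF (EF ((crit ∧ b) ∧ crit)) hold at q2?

Sat(crit ∧ b) = {q2}
Sat((crit ∧ b) ∧ crit) = {q2}
EF ((crit ∧ b) ∧ crit): least fixpoint, start Z0 = {q2}, add states with some successor in Z. Z1 = {q2, q5}; fixed.
Sat(EF ((crit ∧ b) ∧ crit)) = {q2, q5}
AF (EF ((crit ∧ b) ∧ crit)): least fixpoint, start Z0 = {q2, q5}, add states with every successor in Z. Already a fixed point.
Sat(AF (EF ((crit ∧ b) ∧ crit))) = {q2, q5}
q2 ∈ Sat(AF (EF ((crit ∧ b) ∧ crit))) = {q2, q5}, so the formula holds at q2.

Yes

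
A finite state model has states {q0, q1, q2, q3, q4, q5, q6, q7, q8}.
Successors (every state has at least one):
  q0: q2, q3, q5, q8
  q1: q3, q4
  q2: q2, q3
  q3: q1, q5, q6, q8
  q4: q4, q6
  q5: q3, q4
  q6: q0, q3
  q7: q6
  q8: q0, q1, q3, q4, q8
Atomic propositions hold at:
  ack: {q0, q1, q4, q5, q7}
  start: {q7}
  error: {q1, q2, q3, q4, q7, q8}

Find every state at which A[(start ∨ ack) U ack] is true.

Sat(start ∨ ack) = {q0, q1, q4, q5, q7}
A[(start ∨ ack) U ack]: least fixpoint, start Z0 = Sat(ack) = {q0, q1, q4, q5, q7}, add states in Sat(start ∨ ack) with every successor in Z. Already a fixed point.
Sat(A[(start ∨ ack) U ack]) = {q0, q1, q4, q5, q7}

{q0, q1, q4, q5, q7}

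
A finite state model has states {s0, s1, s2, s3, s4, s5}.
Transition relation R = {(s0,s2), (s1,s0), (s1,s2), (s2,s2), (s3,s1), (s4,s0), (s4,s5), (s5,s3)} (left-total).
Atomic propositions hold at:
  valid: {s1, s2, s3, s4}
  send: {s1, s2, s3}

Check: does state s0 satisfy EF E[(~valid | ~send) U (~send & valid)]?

Sat(~valid) = {s0, s5}
Sat(~send) = {s0, s4, s5}
Sat(~valid | ~send) = {s0, s4, s5}
Sat(~send & valid) = {s4}
E[(~valid | ~send) U (~send & valid)]: least fixpoint, start Z0 = Sat((~send & valid)) = {s4}, add states in Sat(~valid | ~send) with some successor in Z. Already a fixed point.
Sat(E[(~valid | ~send) U (~send & valid)]) = {s4}
EF E[(~valid | ~send) U (~send & valid)]: least fixpoint, start Z0 = {s4}, add states with some successor in Z. Already a fixed point.
Sat(EF E[(~valid | ~send) U (~send & valid)]) = {s4}
s0 ∉ Sat(EF E[(~valid | ~send) U (~send & valid)]) = {s4}, so the formula does not hold at s0.

No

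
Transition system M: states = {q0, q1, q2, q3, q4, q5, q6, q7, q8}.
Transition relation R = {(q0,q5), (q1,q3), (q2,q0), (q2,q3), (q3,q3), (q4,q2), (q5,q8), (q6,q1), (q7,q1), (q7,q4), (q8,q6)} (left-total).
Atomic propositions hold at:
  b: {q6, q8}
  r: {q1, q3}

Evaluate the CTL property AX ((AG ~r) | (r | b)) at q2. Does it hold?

No

Sat(~r) = {q0, q2, q4, q5, q6, q7, q8}
AG ~r: greatest fixpoint, start Z0 = {q0, q2, q4, q5, q6, q7, q8}, keep only states in Sat with every successor in Z. Z1 = {q0, q4, q5, q8}; Z2 = {q0, q5}; Z3 = {q0}; Z4 = ∅; fixed.
Sat(AG ~r) = ∅
Sat(r | b) = {q1, q3, q6, q8}
Sat((AG ~r) | (r | b)) = {q1, q3, q6, q8}
Sat(AX ((AG ~r) | (r | b))) = {s : every successor in {q1, q3, q6, q8}} = {q1, q3, q5, q6, q8}
q2 ∉ Sat(AX ((AG ~r) | (r | b))) = {q1, q3, q5, q6, q8}, so the formula does not hold at q2.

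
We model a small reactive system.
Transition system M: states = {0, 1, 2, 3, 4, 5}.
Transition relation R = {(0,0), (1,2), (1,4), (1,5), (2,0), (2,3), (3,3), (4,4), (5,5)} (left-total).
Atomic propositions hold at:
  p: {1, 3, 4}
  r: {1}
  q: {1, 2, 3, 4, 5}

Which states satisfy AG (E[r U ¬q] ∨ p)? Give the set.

Sat(¬q) = {0}
E[r U ¬q]: least fixpoint, start Z0 = Sat(¬q) = {0}, add states in Sat(r) with some successor in Z. Already a fixed point.
Sat(E[r U ¬q]) = {0}
Sat(E[r U ¬q] ∨ p) = {0, 1, 3, 4}
AG (E[r U ¬q] ∨ p): greatest fixpoint, start Z0 = {0, 1, 3, 4}, keep only states in Sat with every successor in Z. Z1 = {0, 3, 4}; fixed.
Sat(AG (E[r U ¬q] ∨ p)) = {0, 3, 4}

{0, 3, 4}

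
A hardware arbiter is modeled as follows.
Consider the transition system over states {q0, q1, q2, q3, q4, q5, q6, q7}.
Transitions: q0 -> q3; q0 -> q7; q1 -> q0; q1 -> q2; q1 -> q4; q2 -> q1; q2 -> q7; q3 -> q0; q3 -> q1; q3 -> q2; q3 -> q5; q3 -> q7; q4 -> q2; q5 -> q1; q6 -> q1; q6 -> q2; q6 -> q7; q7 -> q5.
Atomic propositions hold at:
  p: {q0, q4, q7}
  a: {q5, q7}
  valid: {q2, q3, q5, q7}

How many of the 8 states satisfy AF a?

AF a: least fixpoint, start Z0 = {q5, q7}, add states with every successor in Z. Already a fixed point.
Sat(AF a) = {q5, q7}
|Sat(AF a)| = |{q5, q7}| = 2.

2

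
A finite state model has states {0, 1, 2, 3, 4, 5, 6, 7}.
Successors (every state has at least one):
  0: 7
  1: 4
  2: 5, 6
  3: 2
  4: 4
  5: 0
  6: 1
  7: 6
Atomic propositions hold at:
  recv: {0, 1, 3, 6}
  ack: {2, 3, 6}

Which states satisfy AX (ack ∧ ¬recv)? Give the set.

Sat(¬recv) = {2, 4, 5, 7}
Sat(ack ∧ ¬recv) = {2}
Sat(AX (ack ∧ ¬recv)) = {s : every successor in {2}} = {3}

{3}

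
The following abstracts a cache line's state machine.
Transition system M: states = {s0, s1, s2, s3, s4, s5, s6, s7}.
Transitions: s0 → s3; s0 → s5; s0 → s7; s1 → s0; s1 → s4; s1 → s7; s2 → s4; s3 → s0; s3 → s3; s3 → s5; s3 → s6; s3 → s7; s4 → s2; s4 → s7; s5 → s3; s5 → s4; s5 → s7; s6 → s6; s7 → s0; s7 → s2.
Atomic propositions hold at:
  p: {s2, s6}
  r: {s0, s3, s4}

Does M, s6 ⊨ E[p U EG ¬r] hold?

Yes

Sat(¬r) = {s1, s2, s5, s6, s7}
EG ¬r: greatest fixpoint, start Z0 = {s1, s2, s5, s6, s7}, keep only states in Sat with some successor in Z. Z1 = {s1, s5, s6, s7}; Z2 = {s1, s5, s6}; Z3 = {s6}; fixed.
Sat(EG ¬r) = {s6}
E[p U EG ¬r]: least fixpoint, start Z0 = Sat(EG ¬r) = {s6}, add states in Sat(p) with some successor in Z. Already a fixed point.
Sat(E[p U EG ¬r]) = {s6}
s6 ∈ Sat(E[p U EG ¬r]) = {s6}, so the formula holds at s6.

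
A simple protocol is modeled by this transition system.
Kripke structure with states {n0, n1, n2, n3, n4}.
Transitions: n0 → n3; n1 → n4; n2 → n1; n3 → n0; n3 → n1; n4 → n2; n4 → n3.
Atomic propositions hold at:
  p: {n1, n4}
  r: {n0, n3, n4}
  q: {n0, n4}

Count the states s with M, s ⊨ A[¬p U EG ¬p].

Sat(¬p) = {n0, n2, n3}
EG ¬p: greatest fixpoint, start Z0 = {n0, n2, n3}, keep only states in Sat with some successor in Z. Z1 = {n0, n3}; fixed.
Sat(EG ¬p) = {n0, n3}
A[¬p U EG ¬p]: least fixpoint, start Z0 = Sat(EG ¬p) = {n0, n3}, add states in Sat(¬p) with every successor in Z. Already a fixed point.
Sat(A[¬p U EG ¬p]) = {n0, n3}
|Sat(A[¬p U EG ¬p])| = |{n0, n3}| = 2.

2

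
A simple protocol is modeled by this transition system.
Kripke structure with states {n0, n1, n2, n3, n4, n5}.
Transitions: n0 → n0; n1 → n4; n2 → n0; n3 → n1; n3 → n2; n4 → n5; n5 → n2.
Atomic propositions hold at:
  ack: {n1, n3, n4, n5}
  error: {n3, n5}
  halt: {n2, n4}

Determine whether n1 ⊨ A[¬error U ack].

Yes

Sat(¬error) = {n0, n1, n2, n4}
A[¬error U ack]: least fixpoint, start Z0 = Sat(ack) = {n1, n3, n4, n5}, add states in Sat(¬error) with every successor in Z. Already a fixed point.
Sat(A[¬error U ack]) = {n1, n3, n4, n5}
n1 ∈ Sat(A[¬error U ack]) = {n1, n3, n4, n5}, so the formula holds at n1.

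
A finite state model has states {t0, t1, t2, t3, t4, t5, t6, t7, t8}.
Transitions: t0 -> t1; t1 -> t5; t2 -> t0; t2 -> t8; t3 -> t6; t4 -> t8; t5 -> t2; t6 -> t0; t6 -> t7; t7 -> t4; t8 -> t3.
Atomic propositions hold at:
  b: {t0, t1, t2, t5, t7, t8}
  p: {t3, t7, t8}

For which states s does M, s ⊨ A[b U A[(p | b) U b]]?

{t0, t1, t2, t5, t7, t8}

Sat(p | b) = {t0, t1, t2, t3, t5, t7, t8}
A[(p | b) U b]: least fixpoint, start Z0 = Sat(b) = {t0, t1, t2, t5, t7, t8}, add states in Sat(p | b) with every successor in Z. Already a fixed point.
Sat(A[(p | b) U b]) = {t0, t1, t2, t5, t7, t8}
A[b U A[(p | b) U b]]: least fixpoint, start Z0 = Sat(A[(p | b) U b]) = {t0, t1, t2, t5, t7, t8}, add states in Sat(b) with every successor in Z. Already a fixed point.
Sat(A[b U A[(p | b) U b]]) = {t0, t1, t2, t5, t7, t8}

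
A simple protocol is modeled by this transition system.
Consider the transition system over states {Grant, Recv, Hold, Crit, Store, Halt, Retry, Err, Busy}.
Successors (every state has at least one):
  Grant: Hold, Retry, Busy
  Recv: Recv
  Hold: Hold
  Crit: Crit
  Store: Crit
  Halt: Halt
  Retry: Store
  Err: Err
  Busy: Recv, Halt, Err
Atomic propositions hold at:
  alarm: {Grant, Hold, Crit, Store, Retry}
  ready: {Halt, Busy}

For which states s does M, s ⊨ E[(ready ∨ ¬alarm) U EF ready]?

Sat(¬alarm) = {Recv, Halt, Err, Busy}
Sat(ready ∨ ¬alarm) = {Recv, Halt, Err, Busy}
EF ready: least fixpoint, start Z0 = {Halt, Busy}, add states with some successor in Z. Z1 = {Grant, Halt, Busy}; fixed.
Sat(EF ready) = {Grant, Halt, Busy}
E[(ready ∨ ¬alarm) U EF ready]: least fixpoint, start Z0 = Sat(EF ready) = {Grant, Halt, Busy}, add states in Sat(ready ∨ ¬alarm) with some successor in Z. Already a fixed point.
Sat(E[(ready ∨ ¬alarm) U EF ready]) = {Grant, Halt, Busy}

{Grant, Halt, Busy}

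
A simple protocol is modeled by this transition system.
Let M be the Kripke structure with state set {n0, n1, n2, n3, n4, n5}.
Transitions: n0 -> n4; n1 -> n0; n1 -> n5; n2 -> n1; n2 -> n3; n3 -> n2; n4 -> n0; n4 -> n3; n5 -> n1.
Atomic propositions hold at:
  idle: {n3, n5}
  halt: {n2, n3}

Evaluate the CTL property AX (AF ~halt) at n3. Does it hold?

Sat(~halt) = {n0, n1, n4, n5}
AF ~halt: least fixpoint, start Z0 = {n0, n1, n4, n5}, add states with every successor in Z. Already a fixed point.
Sat(AF ~halt) = {n0, n1, n4, n5}
Sat(AX (AF ~halt)) = {s : every successor in {n0, n1, n4, n5}} = {n0, n1, n5}
n3 ∉ Sat(AX (AF ~halt)) = {n0, n1, n5}, so the formula does not hold at n3.

No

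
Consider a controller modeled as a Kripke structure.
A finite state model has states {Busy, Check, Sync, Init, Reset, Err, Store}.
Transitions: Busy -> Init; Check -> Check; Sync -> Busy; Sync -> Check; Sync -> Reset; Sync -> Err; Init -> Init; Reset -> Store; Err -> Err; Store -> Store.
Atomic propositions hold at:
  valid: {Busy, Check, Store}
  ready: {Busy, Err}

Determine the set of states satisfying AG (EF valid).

{Check, Reset, Store}

EF valid: least fixpoint, start Z0 = {Busy, Check, Store}, add states with some successor in Z. Z1 = {Busy, Check, Sync, Reset, Store}; fixed.
Sat(EF valid) = {Busy, Check, Sync, Reset, Store}
AG (EF valid): greatest fixpoint, start Z0 = {Busy, Check, Sync, Reset, Store}, keep only states in Sat with every successor in Z. Z1 = {Check, Reset, Store}; fixed.
Sat(AG (EF valid)) = {Check, Reset, Store}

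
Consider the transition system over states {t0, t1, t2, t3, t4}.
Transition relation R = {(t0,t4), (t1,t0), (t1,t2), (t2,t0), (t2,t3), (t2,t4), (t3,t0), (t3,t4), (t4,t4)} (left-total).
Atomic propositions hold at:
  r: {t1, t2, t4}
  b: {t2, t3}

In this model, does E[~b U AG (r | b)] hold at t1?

Yes

Sat(~b) = {t0, t1, t4}
Sat(r | b) = {t1, t2, t3, t4}
AG (r | b): greatest fixpoint, start Z0 = {t1, t2, t3, t4}, keep only states in Sat with every successor in Z. Z1 = {t4}; fixed.
Sat(AG (r | b)) = {t4}
E[~b U AG (r | b)]: least fixpoint, start Z0 = Sat(AG (r | b)) = {t4}, add states in Sat(~b) with some successor in Z. Z1 = {t0, t4}; Z2 = {t0, t1, t4}; fixed.
Sat(E[~b U AG (r | b)]) = {t0, t1, t4}
t1 ∈ Sat(E[~b U AG (r | b)]) = {t0, t1, t4}, so the formula holds at t1.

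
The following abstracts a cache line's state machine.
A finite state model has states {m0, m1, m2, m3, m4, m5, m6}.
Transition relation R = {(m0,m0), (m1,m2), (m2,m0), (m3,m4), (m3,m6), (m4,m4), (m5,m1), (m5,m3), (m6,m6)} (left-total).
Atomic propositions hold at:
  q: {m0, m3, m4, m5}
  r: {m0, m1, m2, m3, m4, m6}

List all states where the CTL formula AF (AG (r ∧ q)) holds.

Sat(r ∧ q) = {m0, m3, m4}
AG (r ∧ q): greatest fixpoint, start Z0 = {m0, m3, m4}, keep only states in Sat with every successor in Z. Z1 = {m0, m4}; fixed.
Sat(AG (r ∧ q)) = {m0, m4}
AF (AG (r ∧ q)): least fixpoint, start Z0 = {m0, m4}, add states with every successor in Z. Z1 = {m0, m2, m4}; Z2 = {m0, m1, m2, m4}; fixed.
Sat(AF (AG (r ∧ q))) = {m0, m1, m2, m4}

{m0, m1, m2, m4}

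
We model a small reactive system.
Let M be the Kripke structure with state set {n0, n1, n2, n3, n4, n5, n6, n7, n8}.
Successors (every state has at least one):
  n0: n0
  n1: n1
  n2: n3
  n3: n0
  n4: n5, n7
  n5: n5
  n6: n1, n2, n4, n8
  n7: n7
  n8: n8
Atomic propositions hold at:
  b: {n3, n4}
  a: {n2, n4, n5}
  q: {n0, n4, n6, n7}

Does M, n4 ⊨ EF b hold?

Yes

EF b: least fixpoint, start Z0 = {n3, n4}, add states with some successor in Z. Z1 = {n2, n3, n4, n6}; fixed.
Sat(EF b) = {n2, n3, n4, n6}
n4 ∈ Sat(EF b) = {n2, n3, n4, n6}, so the formula holds at n4.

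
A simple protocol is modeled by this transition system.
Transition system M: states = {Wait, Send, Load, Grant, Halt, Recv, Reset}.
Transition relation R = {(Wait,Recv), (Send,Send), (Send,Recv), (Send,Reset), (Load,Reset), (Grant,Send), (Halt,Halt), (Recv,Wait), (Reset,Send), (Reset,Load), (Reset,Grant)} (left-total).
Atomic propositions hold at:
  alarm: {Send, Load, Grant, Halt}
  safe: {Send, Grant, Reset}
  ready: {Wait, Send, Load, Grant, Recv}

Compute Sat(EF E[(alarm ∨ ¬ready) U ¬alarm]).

Sat(¬ready) = {Halt, Reset}
Sat(alarm ∨ ¬ready) = {Send, Load, Grant, Halt, Reset}
Sat(¬alarm) = {Wait, Recv, Reset}
E[(alarm ∨ ¬ready) U ¬alarm]: least fixpoint, start Z0 = Sat(¬alarm) = {Wait, Recv, Reset}, add states in Sat(alarm ∨ ¬ready) with some successor in Z. Z1 = {Wait, Send, Load, Recv, Reset}; Z2 = {Wait, Send, Load, Grant, Recv, Reset}; fixed.
Sat(E[(alarm ∨ ¬ready) U ¬alarm]) = {Wait, Send, Load, Grant, Recv, Reset}
EF E[(alarm ∨ ¬ready) U ¬alarm]: least fixpoint, start Z0 = {Wait, Send, Load, Grant, Recv, Reset}, add states with some successor in Z. Already a fixed point.
Sat(EF E[(alarm ∨ ¬ready) U ¬alarm]) = {Wait, Send, Load, Grant, Recv, Reset}

{Wait, Send, Load, Grant, Recv, Reset}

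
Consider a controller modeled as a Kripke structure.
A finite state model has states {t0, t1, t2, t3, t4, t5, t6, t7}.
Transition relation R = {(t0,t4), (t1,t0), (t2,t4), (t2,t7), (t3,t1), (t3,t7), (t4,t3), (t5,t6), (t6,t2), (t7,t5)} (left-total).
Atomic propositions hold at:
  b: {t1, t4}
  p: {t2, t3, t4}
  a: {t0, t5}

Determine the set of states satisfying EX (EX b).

Sat(EX b) = {s : some successor in {t1, t4}} = {t0, t2, t3}
Sat(EX (EX b)) = {s : some successor in {t0, t2, t3}} = {t1, t4, t6}

{t1, t4, t6}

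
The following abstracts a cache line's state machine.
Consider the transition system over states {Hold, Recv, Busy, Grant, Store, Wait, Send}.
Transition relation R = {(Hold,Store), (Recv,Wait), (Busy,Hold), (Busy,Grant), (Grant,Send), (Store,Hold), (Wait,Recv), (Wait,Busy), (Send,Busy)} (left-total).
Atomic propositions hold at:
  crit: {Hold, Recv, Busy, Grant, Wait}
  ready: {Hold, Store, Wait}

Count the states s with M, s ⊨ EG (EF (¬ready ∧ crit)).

Sat(¬ready) = {Recv, Busy, Grant, Send}
Sat(¬ready ∧ crit) = {Recv, Busy, Grant}
EF (¬ready ∧ crit): least fixpoint, start Z0 = {Recv, Busy, Grant}, add states with some successor in Z. Z1 = {Recv, Busy, Grant, Wait, Send}; fixed.
Sat(EF (¬ready ∧ crit)) = {Recv, Busy, Grant, Wait, Send}
EG (EF (¬ready ∧ crit)): greatest fixpoint, start Z0 = {Recv, Busy, Grant, Wait, Send}, keep only states in Sat with some successor in Z. Already a fixed point.
Sat(EG (EF (¬ready ∧ crit))) = {Recv, Busy, Grant, Wait, Send}
|Sat(EG (EF (¬ready ∧ crit)))| = |{Recv, Busy, Grant, Wait, Send}| = 5.

5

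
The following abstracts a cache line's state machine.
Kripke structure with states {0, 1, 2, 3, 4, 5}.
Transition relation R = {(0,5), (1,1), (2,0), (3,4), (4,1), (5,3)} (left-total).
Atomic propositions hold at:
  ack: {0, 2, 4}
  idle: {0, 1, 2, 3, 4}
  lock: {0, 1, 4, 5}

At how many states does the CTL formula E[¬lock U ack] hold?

4

Sat(¬lock) = {2, 3}
E[¬lock U ack]: least fixpoint, start Z0 = Sat(ack) = {0, 2, 4}, add states in Sat(¬lock) with some successor in Z. Z1 = {0, 2, 3, 4}; fixed.
Sat(E[¬lock U ack]) = {0, 2, 3, 4}
|Sat(E[¬lock U ack])| = |{0, 2, 3, 4}| = 4.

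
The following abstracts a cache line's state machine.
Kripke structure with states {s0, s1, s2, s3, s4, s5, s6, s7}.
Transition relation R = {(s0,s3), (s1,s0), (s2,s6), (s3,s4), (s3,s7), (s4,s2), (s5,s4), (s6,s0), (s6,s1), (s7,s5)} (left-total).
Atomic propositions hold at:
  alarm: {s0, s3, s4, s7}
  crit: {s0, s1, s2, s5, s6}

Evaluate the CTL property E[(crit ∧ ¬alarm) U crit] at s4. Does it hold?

No

Sat(¬alarm) = {s1, s2, s5, s6}
Sat(crit ∧ ¬alarm) = {s1, s2, s5, s6}
E[(crit ∧ ¬alarm) U crit]: least fixpoint, start Z0 = Sat(crit) = {s0, s1, s2, s5, s6}, add states in Sat(crit ∧ ¬alarm) with some successor in Z. Already a fixed point.
Sat(E[(crit ∧ ¬alarm) U crit]) = {s0, s1, s2, s5, s6}
s4 ∉ Sat(E[(crit ∧ ¬alarm) U crit]) = {s0, s1, s2, s5, s6}, so the formula does not hold at s4.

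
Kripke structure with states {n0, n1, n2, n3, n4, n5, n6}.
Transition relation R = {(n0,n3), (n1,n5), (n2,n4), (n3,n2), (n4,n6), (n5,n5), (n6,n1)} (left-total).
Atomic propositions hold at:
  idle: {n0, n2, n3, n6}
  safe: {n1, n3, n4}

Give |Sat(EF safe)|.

6

EF safe: least fixpoint, start Z0 = {n1, n3, n4}, add states with some successor in Z. Z1 = {n0, n1, n2, n3, n4, n6}; fixed.
Sat(EF safe) = {n0, n1, n2, n3, n4, n6}
|Sat(EF safe)| = |{n0, n1, n2, n3, n4, n6}| = 6.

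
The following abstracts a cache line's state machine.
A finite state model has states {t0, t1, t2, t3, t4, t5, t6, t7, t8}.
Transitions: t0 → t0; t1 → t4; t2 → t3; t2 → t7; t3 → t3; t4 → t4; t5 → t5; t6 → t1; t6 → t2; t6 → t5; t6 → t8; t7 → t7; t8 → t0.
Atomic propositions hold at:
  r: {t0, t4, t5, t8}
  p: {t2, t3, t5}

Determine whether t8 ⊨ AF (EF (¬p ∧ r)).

Sat(¬p) = {t0, t1, t4, t6, t7, t8}
Sat(¬p ∧ r) = {t0, t4, t8}
EF (¬p ∧ r): least fixpoint, start Z0 = {t0, t4, t8}, add states with some successor in Z. Z1 = {t0, t1, t4, t6, t8}; fixed.
Sat(EF (¬p ∧ r)) = {t0, t1, t4, t6, t8}
AF (EF (¬p ∧ r)): least fixpoint, start Z0 = {t0, t1, t4, t6, t8}, add states with every successor in Z. Already a fixed point.
Sat(AF (EF (¬p ∧ r))) = {t0, t1, t4, t6, t8}
t8 ∈ Sat(AF (EF (¬p ∧ r))) = {t0, t1, t4, t6, t8}, so the formula holds at t8.

Yes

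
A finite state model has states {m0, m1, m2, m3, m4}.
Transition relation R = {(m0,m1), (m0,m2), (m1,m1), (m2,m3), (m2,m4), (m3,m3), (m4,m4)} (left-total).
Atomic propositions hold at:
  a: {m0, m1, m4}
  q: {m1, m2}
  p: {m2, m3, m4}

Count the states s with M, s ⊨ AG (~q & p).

2

Sat(~q) = {m0, m3, m4}
Sat(~q & p) = {m3, m4}
AG (~q & p): greatest fixpoint, start Z0 = {m3, m4}, keep only states in Sat with every successor in Z. Already a fixed point.
Sat(AG (~q & p)) = {m3, m4}
|Sat(AG (~q & p))| = |{m3, m4}| = 2.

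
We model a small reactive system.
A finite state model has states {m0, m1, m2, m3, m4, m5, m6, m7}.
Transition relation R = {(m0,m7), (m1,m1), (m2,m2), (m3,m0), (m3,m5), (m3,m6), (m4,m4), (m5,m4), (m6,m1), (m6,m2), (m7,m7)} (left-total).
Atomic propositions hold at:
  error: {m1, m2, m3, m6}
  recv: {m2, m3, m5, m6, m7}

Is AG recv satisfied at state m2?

AG recv: greatest fixpoint, start Z0 = {m2, m3, m5, m6, m7}, keep only states in Sat with every successor in Z. Z1 = {m2, m7}; fixed.
Sat(AG recv) = {m2, m7}
m2 ∈ Sat(AG recv) = {m2, m7}, so the formula holds at m2.

Yes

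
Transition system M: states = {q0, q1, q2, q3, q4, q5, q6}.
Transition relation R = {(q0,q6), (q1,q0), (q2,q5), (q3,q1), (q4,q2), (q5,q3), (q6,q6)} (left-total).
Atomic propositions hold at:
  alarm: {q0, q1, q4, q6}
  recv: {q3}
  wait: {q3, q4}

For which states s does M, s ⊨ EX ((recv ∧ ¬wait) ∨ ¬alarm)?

Sat(¬wait) = {q0, q1, q2, q5, q6}
Sat(recv ∧ ¬wait) = ∅
Sat(¬alarm) = {q2, q3, q5}
Sat((recv ∧ ¬wait) ∨ ¬alarm) = {q2, q3, q5}
Sat(EX ((recv ∧ ¬wait) ∨ ¬alarm)) = {s : some successor in {q2, q3, q5}} = {q2, q4, q5}

{q2, q4, q5}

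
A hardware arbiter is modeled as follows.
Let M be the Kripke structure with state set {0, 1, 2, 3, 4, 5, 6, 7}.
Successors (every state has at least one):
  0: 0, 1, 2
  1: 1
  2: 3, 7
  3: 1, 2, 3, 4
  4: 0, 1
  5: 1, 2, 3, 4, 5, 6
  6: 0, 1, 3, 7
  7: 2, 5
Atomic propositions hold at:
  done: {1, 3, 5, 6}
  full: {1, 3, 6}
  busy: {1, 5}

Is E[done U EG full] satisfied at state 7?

EG full: greatest fixpoint, start Z0 = {1, 3, 6}, keep only states in Sat with some successor in Z. Already a fixed point.
Sat(EG full) = {1, 3, 6}
E[done U EG full]: least fixpoint, start Z0 = Sat(EG full) = {1, 3, 6}, add states in Sat(done) with some successor in Z. Z1 = {1, 3, 5, 6}; fixed.
Sat(E[done U EG full]) = {1, 3, 5, 6}
7 ∉ Sat(E[done U EG full]) = {1, 3, 5, 6}, so the formula does not hold at 7.

No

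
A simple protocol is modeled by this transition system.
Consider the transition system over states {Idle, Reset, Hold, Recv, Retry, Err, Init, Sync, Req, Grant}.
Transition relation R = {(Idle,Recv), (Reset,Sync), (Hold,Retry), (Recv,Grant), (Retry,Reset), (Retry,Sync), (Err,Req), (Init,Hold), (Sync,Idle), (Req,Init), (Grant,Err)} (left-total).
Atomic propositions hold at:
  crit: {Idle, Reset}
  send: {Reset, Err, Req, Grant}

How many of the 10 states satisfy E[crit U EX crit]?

3

Sat(EX crit) = {s : some successor in {Idle, Reset}} = {Retry, Sync}
E[crit U EX crit]: least fixpoint, start Z0 = Sat(EX crit) = {Retry, Sync}, add states in Sat(crit) with some successor in Z. Z1 = {Reset, Retry, Sync}; fixed.
Sat(E[crit U EX crit]) = {Reset, Retry, Sync}
|Sat(E[crit U EX crit])| = |{Reset, Retry, Sync}| = 3.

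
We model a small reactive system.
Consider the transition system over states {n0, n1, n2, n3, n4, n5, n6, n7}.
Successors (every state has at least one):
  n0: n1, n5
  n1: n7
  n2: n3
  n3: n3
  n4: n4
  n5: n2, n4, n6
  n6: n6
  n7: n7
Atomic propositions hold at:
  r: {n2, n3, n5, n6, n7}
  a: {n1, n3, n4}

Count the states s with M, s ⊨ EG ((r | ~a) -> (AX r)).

Sat(~a) = {n0, n2, n5, n6, n7}
Sat(r | ~a) = {n0, n2, n3, n5, n6, n7}
Sat(AX r) = {s : every successor in {n2, n3, n5, n6, n7}} = {n1, n2, n3, n6, n7}
Sat((r | ~a) -> (AX r)) = {n1, n2, n3, n4, n6, n7}
EG ((r | ~a) -> (AX r)): greatest fixpoint, start Z0 = {n1, n2, n3, n4, n6, n7}, keep only states in Sat with some successor in Z. Already a fixed point.
Sat(EG ((r | ~a) -> (AX r))) = {n1, n2, n3, n4, n6, n7}
|Sat(EG ((r | ~a) -> (AX r)))| = |{n1, n2, n3, n4, n6, n7}| = 6.

6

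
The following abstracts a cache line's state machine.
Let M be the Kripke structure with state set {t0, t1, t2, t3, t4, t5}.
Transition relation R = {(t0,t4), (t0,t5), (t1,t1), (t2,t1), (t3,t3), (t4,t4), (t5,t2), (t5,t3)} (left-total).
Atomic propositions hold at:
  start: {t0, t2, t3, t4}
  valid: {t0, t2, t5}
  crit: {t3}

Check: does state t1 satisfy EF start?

No

EF start: least fixpoint, start Z0 = {t0, t2, t3, t4}, add states with some successor in Z. Z1 = {t0, t2, t3, t4, t5}; fixed.
Sat(EF start) = {t0, t2, t3, t4, t5}
t1 ∉ Sat(EF start) = {t0, t2, t3, t4, t5}, so the formula does not hold at t1.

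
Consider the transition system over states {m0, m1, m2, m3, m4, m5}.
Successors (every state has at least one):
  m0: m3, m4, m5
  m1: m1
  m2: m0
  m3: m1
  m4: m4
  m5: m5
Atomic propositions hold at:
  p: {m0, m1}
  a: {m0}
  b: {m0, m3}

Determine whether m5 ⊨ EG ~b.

Sat(~b) = {m1, m2, m4, m5}
EG ~b: greatest fixpoint, start Z0 = {m1, m2, m4, m5}, keep only states in Sat with some successor in Z. Z1 = {m1, m4, m5}; fixed.
Sat(EG ~b) = {m1, m4, m5}
m5 ∈ Sat(EG ~b) = {m1, m4, m5}, so the formula holds at m5.

Yes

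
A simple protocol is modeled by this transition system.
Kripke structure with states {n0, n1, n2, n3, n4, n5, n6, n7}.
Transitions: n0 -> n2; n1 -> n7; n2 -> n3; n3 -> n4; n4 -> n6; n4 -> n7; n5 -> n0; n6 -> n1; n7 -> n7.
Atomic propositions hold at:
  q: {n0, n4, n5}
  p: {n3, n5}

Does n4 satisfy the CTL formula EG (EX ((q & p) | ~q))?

Yes

Sat(q & p) = {n5}
Sat(~q) = {n1, n2, n3, n6, n7}
Sat((q & p) | ~q) = {n1, n2, n3, n5, n6, n7}
Sat(EX ((q & p) | ~q)) = {s : some successor in {n1, n2, n3, n5, n6, n7}} = {n0, n1, n2, n4, n6, n7}
EG (EX ((q & p) | ~q)): greatest fixpoint, start Z0 = {n0, n1, n2, n4, n6, n7}, keep only states in Sat with some successor in Z. Z1 = {n0, n1, n4, n6, n7}; Z2 = {n1, n4, n6, n7}; fixed.
Sat(EG (EX ((q & p) | ~q))) = {n1, n4, n6, n7}
n4 ∈ Sat(EG (EX ((q & p) | ~q))) = {n1, n4, n6, n7}, so the formula holds at n4.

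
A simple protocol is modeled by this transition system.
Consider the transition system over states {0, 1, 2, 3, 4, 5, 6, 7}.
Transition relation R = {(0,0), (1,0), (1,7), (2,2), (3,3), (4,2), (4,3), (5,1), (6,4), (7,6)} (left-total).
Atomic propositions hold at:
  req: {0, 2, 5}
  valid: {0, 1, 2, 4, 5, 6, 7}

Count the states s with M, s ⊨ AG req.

AG req: greatest fixpoint, start Z0 = {0, 2, 5}, keep only states in Sat with every successor in Z. Z1 = {0, 2}; fixed.
Sat(AG req) = {0, 2}
|Sat(AG req)| = |{0, 2}| = 2.

2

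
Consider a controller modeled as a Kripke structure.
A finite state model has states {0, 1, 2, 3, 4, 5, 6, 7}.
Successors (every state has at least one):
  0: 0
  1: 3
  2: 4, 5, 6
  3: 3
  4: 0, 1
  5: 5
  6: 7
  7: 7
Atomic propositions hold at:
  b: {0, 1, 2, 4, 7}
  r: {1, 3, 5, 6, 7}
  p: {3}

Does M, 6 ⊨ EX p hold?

No

Sat(EX p) = {s : some successor in {3}} = {1, 3}
6 ∉ Sat(EX p) = {1, 3}, so the formula does not hold at 6.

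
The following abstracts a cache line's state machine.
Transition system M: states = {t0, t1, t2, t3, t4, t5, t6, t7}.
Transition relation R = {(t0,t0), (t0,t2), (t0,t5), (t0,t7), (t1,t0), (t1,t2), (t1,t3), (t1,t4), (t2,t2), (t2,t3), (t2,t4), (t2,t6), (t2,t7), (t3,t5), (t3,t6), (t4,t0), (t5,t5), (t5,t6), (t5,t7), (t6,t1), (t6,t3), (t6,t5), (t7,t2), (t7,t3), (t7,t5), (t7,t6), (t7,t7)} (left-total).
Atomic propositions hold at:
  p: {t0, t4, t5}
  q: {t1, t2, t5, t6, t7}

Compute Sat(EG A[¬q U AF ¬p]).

{t1, t2, t3, t6, t7}

Sat(¬q) = {t0, t3, t4}
Sat(¬p) = {t1, t2, t3, t6, t7}
AF ¬p: least fixpoint, start Z0 = {t1, t2, t3, t6, t7}, add states with every successor in Z. Already a fixed point.
Sat(AF ¬p) = {t1, t2, t3, t6, t7}
A[¬q U AF ¬p]: least fixpoint, start Z0 = Sat(AF ¬p) = {t1, t2, t3, t6, t7}, add states in Sat(¬q) with every successor in Z. Already a fixed point.
Sat(A[¬q U AF ¬p]) = {t1, t2, t3, t6, t7}
EG A[¬q U AF ¬p]: greatest fixpoint, start Z0 = {t1, t2, t3, t6, t7}, keep only states in Sat with some successor in Z. Already a fixed point.
Sat(EG A[¬q U AF ¬p]) = {t1, t2, t3, t6, t7}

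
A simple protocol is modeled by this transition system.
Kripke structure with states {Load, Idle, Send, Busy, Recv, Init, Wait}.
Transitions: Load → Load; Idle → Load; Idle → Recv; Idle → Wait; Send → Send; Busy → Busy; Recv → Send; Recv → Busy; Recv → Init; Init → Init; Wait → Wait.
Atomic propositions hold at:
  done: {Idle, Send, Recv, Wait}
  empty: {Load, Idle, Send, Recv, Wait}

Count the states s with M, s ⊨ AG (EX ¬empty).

Sat(¬empty) = {Busy, Init}
Sat(EX ¬empty) = {s : some successor in {Busy, Init}} = {Busy, Recv, Init}
AG (EX ¬empty): greatest fixpoint, start Z0 = {Busy, Recv, Init}, keep only states in Sat with every successor in Z. Z1 = {Busy, Init}; fixed.
Sat(AG (EX ¬empty)) = {Busy, Init}
|Sat(AG (EX ¬empty))| = |{Busy, Init}| = 2.

2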